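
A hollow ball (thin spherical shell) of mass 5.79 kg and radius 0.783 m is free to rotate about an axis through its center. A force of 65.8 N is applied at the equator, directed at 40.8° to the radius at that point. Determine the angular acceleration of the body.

I = (2/3)MR² = (2/3)(5.79)(0.783)² = 2.367 kg·m².
Only the tangential component produces torque: τ = F R sinθ = (65.8)(0.783) sin 40.8° = 33.67 N·m.
From τ = Iα: α = 33.67/2.367 = 14.23 rad/s².

α ≈ 14.2 rad/s²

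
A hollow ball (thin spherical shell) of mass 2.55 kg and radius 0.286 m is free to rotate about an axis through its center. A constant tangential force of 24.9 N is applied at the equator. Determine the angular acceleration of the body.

I = (2/3)MR² = (2/3)(2.55)(0.286)² = 0.1391 kg·m².
τ = F R = (24.9)(0.286) = 7.121 N·m.
From τ = Iα: α = 7.121/0.1391 = 51.21 rad/s².

α ≈ 51.2 rad/s²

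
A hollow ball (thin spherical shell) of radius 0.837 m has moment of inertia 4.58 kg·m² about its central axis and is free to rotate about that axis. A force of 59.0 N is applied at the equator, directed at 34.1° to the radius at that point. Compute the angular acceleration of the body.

α ≈ 6.04 rad/s²

Only the tangential component produces torque: τ = F R sinθ = (59.0)(0.837) sin 34.1° = 27.69 N·m.
Newton's second law for rotation, τ = Iα, gives α = τ/I = 27.69/4.580 = 6.045 rad/s².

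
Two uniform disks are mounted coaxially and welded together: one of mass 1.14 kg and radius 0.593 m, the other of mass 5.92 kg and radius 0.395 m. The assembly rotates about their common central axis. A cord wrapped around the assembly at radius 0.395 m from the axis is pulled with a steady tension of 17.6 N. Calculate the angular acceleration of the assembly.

I = ½M₁R₁² + ½M₂R₂² = ½(1.14)(0.593)² + ½(5.92)(0.395)² = 0.6623 kg·m².
τ = F r = (17.6)(0.395) = 6.952 N·m.
α = τ/I = 6.952/0.6623 = 10.50 rad/s².

α ≈ 10.5 rad/s²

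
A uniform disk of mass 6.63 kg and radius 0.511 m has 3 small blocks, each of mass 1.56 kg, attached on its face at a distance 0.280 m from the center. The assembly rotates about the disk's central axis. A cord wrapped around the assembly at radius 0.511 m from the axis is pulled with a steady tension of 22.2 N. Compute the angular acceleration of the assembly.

α ≈ 9.20 rad/s²

I_disk = ½MR² = ½(6.63)(0.511)² = 0.8656 kg·m².
I_blocks = 3·m·r² = 3(1.56)(0.280)² = 0.3669 kg·m².
Total I = 1.233 kg·m².
τ = F r = (22.2)(0.511) = 11.34 N·m.
α = τ/I = 11.34/1.233 = 9.204 rad/s².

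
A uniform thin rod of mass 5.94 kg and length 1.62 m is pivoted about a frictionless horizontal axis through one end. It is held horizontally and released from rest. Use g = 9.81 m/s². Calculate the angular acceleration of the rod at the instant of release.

About the pivot, I = (1/3)ML² = (1/3)(5.94)(1.62)² = 5.196 kg·m².
The weight acts at the center, a distance L/2 = 0.8100 m from the pivot; τ = Mg(L/2) = 47.20 N·m.
α = τ/I = 47.20/5.196 = 9.083 rad/s².

α ≈ 9.08 rad/s²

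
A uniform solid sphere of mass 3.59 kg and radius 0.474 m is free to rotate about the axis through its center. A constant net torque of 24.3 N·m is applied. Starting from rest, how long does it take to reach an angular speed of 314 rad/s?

I = (2/5)MR² = (2/5)(3.59)(0.474)² = 0.3226 kg·m².
α = τ/I = 24.3/0.3226 = 75.32 rad/s².
ω = αt ⇒ t = ω/α = 314/75.32 = 4.169 s.

t ≈ 4.17 s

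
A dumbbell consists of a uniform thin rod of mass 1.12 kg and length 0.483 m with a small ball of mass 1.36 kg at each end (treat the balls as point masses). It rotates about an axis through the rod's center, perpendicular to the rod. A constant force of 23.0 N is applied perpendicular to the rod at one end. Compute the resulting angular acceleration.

α ≈ 30.8 rad/s²

I_rod = (1/12)ML² = (1/12)(1.12)(0.483)² = 0.02177 kg·m².
I_balls = 2·m·(L/2)² = 2(1.36)(0.2415)² = 0.1586 kg·m².
Total I = 0.1804 kg·m².
τ = F·(L/2) = (23.0)(0.241) = 5.554 N·m.
α = τ/I = 5.554/0.1804 = 30.79 rad/s².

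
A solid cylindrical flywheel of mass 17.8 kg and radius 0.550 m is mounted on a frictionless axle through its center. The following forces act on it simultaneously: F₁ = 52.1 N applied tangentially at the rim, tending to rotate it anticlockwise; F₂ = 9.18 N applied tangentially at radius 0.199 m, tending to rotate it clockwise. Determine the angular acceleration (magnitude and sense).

I = ½MR² = (1/2)(17.8)(0.550)² = 2.692 kg·m².
Taking anticlockwise as positive: τ₁ = +(52.1)(0.550) = +28.66 N·m; τ₂ = −(9.18)(0.199) = −1.827 N·m.
Net torque τ = 26.83 N·m.
α = τ/I = 26.83/2.692 = 9.965 rad/s².

α ≈ 9.96 rad/s², anticlockwise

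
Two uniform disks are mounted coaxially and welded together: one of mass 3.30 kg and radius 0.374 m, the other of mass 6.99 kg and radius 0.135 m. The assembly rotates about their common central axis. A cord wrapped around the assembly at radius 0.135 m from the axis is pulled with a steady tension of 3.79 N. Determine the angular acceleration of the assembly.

I = ½M₁R₁² + ½M₂R₂² = ½(3.30)(0.374)² + ½(6.99)(0.135)² = 0.2945 kg·m².
τ = F r = (3.79)(0.135) = 0.5117 N·m.
α = τ/I = 0.5117/0.2945 = 1.737 rad/s².

α ≈ 1.74 rad/s²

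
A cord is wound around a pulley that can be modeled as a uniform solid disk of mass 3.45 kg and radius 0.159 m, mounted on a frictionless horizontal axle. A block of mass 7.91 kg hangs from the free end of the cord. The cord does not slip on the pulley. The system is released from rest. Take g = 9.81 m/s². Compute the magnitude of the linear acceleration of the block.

I = ½MR² = (1/2)(3.45)(0.159)² = 0.04361 kg·m².
Block: mg − T = ma. Pulley: TR = Iα. No-slip: a = αR, so T = (I/R²)a = 1.725·a.
Then mg = (m + 1.725)a, so a = (7.91)(9.81)/(7.91 + 1.725) = 8.054 m/s².

a ≈ 8.05 m/s²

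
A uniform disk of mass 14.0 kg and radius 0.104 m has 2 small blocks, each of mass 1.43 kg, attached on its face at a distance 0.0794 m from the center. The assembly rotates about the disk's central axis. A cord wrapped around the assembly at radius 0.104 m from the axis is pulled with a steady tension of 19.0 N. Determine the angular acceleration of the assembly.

α ≈ 21.1 rad/s²

I_disk = ½MR² = ½(14.0)(0.104)² = 0.07571 kg·m².
I_blocks = 2·m·r² = 2(1.43)(0.0794)² = 0.01803 kg·m².
Total I = 0.09374 kg·m².
τ = F r = (19.0)(0.104) = 1.976 N·m.
α = τ/I = 1.976/0.09374 = 21.08 rad/s².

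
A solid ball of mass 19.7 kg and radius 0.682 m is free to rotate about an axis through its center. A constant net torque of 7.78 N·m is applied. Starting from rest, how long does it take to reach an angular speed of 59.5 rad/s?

t ≈ 28.0 s

I = (2/5)MR² = (2/5)(19.7)(0.682)² = 3.665 kg·m².
α = τ/I = 7.78/3.665 = 2.123 rad/s².
ω = αt ⇒ t = ω/α = 59.5/2.123 = 28.03 s.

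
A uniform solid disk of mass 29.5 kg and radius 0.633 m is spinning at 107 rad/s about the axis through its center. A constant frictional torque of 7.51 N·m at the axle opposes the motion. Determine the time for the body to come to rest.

I = ½MR² = (1/2)(29.5)(0.633)² = 5.910 kg·m².
The net torque has magnitude 7.51 N·m, opposing ω.
|α| = τ/I = 7.510/5.910 = 1.271 rad/s² (deceleration).
0 = ω₀ − |α|t ⇒ t = ω₀/|α| = 107/1.271 = 84.21 s.

t ≈ 84.2 s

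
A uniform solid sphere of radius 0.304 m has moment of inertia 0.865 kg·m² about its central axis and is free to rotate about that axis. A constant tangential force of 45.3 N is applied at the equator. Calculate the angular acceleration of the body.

α ≈ 15.9 rad/s²

τ = F R = (45.3)(0.304) = 13.77 N·m.
Newton's second law for rotation, τ = Iα, gives α = τ/I = 13.77/0.8650 = 15.92 rad/s².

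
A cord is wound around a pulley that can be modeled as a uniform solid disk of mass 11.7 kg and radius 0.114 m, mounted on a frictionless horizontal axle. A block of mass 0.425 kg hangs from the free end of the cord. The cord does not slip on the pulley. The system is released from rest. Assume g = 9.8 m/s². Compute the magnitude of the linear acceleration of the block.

I = ½MR² = (1/2)(11.7)(0.114)² = 0.07603 kg·m².
Block: mg − T = ma. Pulley: TR = Iα. No-slip: a = αR, so T = (I/R²)a = 5.850·a.
Then mg = (m + 5.850)a, so a = (0.425)(9.8)/(0.425 + 5.850) = 0.6637 m/s².

a ≈ 0.664 m/s²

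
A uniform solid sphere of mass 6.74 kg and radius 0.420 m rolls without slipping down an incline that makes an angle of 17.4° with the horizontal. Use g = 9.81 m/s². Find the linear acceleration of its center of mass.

Translation along the incline: Mg sinθ − f = Ma.
Rotation about the center: fR = Iα with I = (2/5)MR². No-slip gives a = αR, so f = (I/R²)a = (2/5)M a.
Substituting: Mg sinθ = (1 + 0.4000)Ma, so a = g sinθ/(1 + 0.4000) = (9.81) sin 17.4° / 1.400 = 2.095 m/s².

a ≈ 2.10 m/s²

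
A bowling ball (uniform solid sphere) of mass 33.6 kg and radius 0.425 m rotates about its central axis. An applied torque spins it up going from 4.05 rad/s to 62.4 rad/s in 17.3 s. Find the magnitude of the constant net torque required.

I = (2/5)MR² = (2/5)(33.6)(0.425)² = 2.428 kg·m².
α = Δω/Δt = (62.4 − 4.05)/17.3 = 3.373 rad/s².
τ = Iα = (2.428)(3.373) = 8.188 N·m.

τ ≈ 8.19 N·m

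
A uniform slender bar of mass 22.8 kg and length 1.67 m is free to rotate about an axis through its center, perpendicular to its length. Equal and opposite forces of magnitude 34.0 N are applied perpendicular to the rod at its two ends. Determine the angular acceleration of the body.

α ≈ 10.7 rad/s²

I = (1/12)ML² = (1/12)(22.8)(1.67)² = 5.299 kg·m².
The couple gives τ = F·(L/2) + F·(L/2) = F L = (34.0)(1.67) = 56.78 N·m.
From τ = Iα: α = 56.78/5.299 = 10.72 rad/s².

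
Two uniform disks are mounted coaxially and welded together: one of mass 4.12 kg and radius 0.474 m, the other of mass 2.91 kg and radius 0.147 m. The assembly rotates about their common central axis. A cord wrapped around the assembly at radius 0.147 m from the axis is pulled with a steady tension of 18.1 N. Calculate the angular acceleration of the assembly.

I = ½M₁R₁² + ½M₂R₂² = ½(4.12)(0.474)² + ½(2.91)(0.147)² = 0.4943 kg·m².
τ = F r = (18.1)(0.147) = 2.661 N·m.
α = τ/I = 2.661/0.4943 = 5.383 rad/s².

α ≈ 5.38 rad/s²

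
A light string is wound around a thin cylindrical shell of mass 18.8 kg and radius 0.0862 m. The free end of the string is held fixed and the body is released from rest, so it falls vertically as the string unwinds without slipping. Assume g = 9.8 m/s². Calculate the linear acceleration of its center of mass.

Translation: Mg − T = Ma. Rotation about the center: TR = Iα with I = MR².
With a = αR: T = (I/R²)a = M a, so Mg = (1 + 1.000)Ma.
a = g/(1 + 1.000) = 9.8/2.000 = 4.900 m/s².

a ≈ 4.90 m/s²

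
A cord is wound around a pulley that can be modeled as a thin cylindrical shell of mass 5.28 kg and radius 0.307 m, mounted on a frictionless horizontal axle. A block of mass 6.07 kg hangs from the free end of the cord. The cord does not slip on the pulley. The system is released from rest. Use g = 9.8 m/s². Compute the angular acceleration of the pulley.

α ≈ 17.1 rad/s²

I = MR² = (5.28)(0.307)² = 0.4976 kg·m².
Block: mg − T = ma. Pulley: TR = Iα. No-slip: a = αR, so T = (I/R²)a = 5.280·a.
Then mg = (m + 5.280)a, so a = (6.07)(9.8)/(6.07 + 5.280) = 5.241 m/s².
α = a/R = 5.241/0.307 = 17.07 rad/s².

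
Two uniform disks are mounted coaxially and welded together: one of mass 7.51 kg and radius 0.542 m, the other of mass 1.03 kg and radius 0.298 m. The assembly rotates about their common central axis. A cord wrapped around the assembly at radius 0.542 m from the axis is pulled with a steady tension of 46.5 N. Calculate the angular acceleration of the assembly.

α ≈ 21.9 rad/s²

I = ½M₁R₁² + ½M₂R₂² = ½(7.51)(0.542)² + ½(1.03)(0.298)² = 1.149 kg·m².
τ = F r = (46.5)(0.542) = 25.20 N·m.
α = τ/I = 25.20/1.149 = 21.94 rad/s².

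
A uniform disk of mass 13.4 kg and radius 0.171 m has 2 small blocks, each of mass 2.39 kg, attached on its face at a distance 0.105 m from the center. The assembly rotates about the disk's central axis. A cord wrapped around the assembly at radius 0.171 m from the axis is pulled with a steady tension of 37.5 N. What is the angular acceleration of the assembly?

I_disk = ½MR² = ½(13.4)(0.171)² = 0.1959 kg·m².
I_blocks = 2·m·r² = 2(2.39)(0.105)² = 0.05270 kg·m².
Total I = 0.2486 kg·m².
τ = F r = (37.5)(0.171) = 6.413 N·m.
α = τ/I = 6.413/0.2486 = 25.79 rad/s².

α ≈ 25.8 rad/s²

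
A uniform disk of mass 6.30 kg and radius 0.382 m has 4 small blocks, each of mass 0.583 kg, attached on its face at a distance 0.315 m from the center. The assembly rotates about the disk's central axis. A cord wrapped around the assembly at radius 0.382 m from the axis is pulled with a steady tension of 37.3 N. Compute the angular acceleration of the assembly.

I_disk = ½MR² = ½(6.30)(0.382)² = 0.4597 kg·m².
I_blocks = 4·m·r² = 4(0.583)(0.315)² = 0.2314 kg·m².
Total I = 0.6911 kg·m².
τ = F r = (37.3)(0.382) = 14.25 N·m.
α = τ/I = 14.25/0.6911 = 20.62 rad/s².

α ≈ 20.6 rad/s²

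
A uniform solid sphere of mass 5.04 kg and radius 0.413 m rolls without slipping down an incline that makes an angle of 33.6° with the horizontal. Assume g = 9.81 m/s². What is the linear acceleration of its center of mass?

Translation along the incline: Mg sinθ − f = Ma.
Rotation about the center: fR = Iα with I = (2/5)MR². No-slip gives a = αR, so f = (I/R²)a = (2/5)M a.
Substituting: Mg sinθ = (1 + 0.4000)Ma, so a = g sinθ/(1 + 0.4000) = (9.81) sin 33.6° / 1.400 = 3.878 m/s².

a ≈ 3.88 m/s²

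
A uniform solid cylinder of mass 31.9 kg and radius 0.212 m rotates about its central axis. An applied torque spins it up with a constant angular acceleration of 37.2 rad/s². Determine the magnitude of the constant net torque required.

τ ≈ 26.7 N·m

I = ½MR² = (1/2)(31.9)(0.212)² = 0.7169 kg·m².
τ = Iα = (0.7169)(37.20) = 26.67 N·m.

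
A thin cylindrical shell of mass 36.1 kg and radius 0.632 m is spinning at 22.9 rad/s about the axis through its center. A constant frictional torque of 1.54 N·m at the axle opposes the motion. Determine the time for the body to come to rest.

t ≈ 214 s

I = MR² = (36.1)(0.632)² = 14.42 kg·m².
The net torque has magnitude 1.54 N·m, opposing ω.
|α| = τ/I = 1.540/14.42 = 0.1068 rad/s² (deceleration).
0 = ω₀ − |α|t ⇒ t = ω₀/|α| = 22.9/0.1068 = 214.4 s.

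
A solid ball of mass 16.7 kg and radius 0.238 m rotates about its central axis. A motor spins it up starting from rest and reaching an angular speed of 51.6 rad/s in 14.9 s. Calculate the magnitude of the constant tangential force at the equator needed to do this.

I = (2/5)MR² = (2/5)(16.7)(0.238)² = 0.3784 kg·m².
α = Δω/Δt = (51.6 − 0)/14.9 = 3.463 rad/s².
The required torque is τ = Iα = (0.3784)(3.463) = 1.310 N·m.
A tangential force at the equator gives τ = FR, so F = τ/R = 1.310/0.238 = 5.506 N.

F ≈ 5.51 N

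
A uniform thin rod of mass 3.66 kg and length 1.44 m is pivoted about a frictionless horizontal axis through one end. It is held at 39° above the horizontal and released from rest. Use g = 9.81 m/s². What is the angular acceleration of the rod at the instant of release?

About the pivot, I = (1/3)ML² = (1/3)(3.66)(1.44)² = 2.530 kg·m².
The weight acts at the center, a distance L/2 = 0.7200 m from the pivot; τ = Mg(L/2) cos 39° = 20.09 N·m.
α = τ/I = 20.09/2.530 = 7.941 rad/s².
(Equivalently α = (3g/(2L)) cos 39° = 7.941 rad/s².)

α ≈ 7.94 rad/s²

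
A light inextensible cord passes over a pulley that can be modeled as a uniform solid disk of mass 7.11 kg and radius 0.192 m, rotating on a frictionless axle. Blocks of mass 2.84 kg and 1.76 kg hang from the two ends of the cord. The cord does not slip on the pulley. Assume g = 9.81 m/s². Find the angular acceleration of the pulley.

I = ½MR² = (1/2)(7.11)(0.192)² = 0.1311 kg·m².
Heavier block: m₁g − T₁ = m₁a. Lighter block: T₂ − m₂g = m₂a.
Pulley: (T₁ − T₂)R = Iα = I(a/R), so T₁ − T₂ = (I/R²)a = (1/2)M_p a = 3.555·a.
Adding the three: (m₁ − m₂)g = (m₁ + m₂ + 3.555)a, so a = (2.84 − 1.76)(9.81)/(2.84 + 1.76 + 3.555) = 1.299 m/s².
α = a/R = 1.299/0.192 = 6.767 rad/s².

α ≈ 6.77 rad/s²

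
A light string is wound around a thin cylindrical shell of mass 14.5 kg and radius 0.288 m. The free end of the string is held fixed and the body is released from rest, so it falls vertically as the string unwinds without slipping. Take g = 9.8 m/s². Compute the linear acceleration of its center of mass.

a ≈ 4.90 m/s²

Translation: Mg − T = Ma. Rotation about the center: TR = Iα with I = MR².
With a = αR: T = (I/R²)a = M a, so Mg = (1 + 1.000)Ma.
a = g/(1 + 1.000) = 9.8/2.000 = 4.900 m/s².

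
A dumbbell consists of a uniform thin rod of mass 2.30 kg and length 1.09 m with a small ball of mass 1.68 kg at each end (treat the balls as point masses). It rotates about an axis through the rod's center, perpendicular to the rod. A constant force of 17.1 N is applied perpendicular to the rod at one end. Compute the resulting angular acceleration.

α ≈ 7.60 rad/s²

I_rod = (1/12)ML² = (1/12)(2.30)(1.09)² = 0.2277 kg·m².
I_balls = 2·m·(L/2)² = 2(1.68)(0.5450)² = 0.9980 kg·m².
Total I = 1.226 kg·m².
τ = F·(L/2) = (17.1)(0.545) = 9.320 N·m.
α = τ/I = 9.320/1.226 = 7.603 rad/s².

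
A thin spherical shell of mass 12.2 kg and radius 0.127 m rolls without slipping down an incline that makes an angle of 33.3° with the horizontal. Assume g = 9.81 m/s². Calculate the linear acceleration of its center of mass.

Translation along the incline: Mg sinθ − f = Ma.
Rotation about the center: fR = Iα with I = (2/3)MR². No-slip gives a = αR, so f = (I/R²)a = (2/3)M a.
Substituting: Mg sinθ = (1 + 0.6667)Ma, so a = g sinθ/(1 + 0.6667) = (9.81) sin 33.3° / 1.667 = 3.232 m/s².

a ≈ 3.23 m/s²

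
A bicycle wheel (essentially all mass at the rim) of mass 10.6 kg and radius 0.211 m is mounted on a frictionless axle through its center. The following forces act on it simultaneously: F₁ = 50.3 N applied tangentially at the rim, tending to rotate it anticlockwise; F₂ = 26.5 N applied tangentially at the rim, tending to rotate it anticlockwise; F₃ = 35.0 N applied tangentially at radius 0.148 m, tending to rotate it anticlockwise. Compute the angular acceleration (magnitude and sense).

I = MR² = (10.6)(0.211)² = 0.4719 kg·m².
Taking anticlockwise as positive: τ₁ = +(50.3)(0.211) = +10.61 N·m; τ₂ = +(26.5)(0.211) = +5.591 N·m; τ₃ = +(35.0)(0.148) = +5.180 N·m.
Net torque τ = 21.38 N·m.
α = τ/I = 21.38/0.4719 = 45.31 rad/s².

α ≈ 45.3 rad/s², anticlockwise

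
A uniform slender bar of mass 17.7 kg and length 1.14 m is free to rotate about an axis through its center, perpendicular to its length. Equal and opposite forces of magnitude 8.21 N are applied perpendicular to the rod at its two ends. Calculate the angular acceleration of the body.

α ≈ 4.88 rad/s²

I = (1/12)ML² = (1/12)(17.7)(1.14)² = 1.917 kg·m².
The couple gives τ = F·(L/2) + F·(L/2) = F L = (8.21)(1.14) = 9.359 N·m.
Newton's second law for rotation, τ = Iα, gives α = τ/I = 9.359/1.917 = 4.883 rad/s².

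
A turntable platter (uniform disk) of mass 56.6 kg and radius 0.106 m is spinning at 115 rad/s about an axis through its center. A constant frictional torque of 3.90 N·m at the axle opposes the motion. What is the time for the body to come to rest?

I = ½MR² = (1/2)(56.6)(0.106)² = 0.3180 kg·m².
The net torque has magnitude 3.90 N·m, opposing ω.
|α| = τ/I = 3.900/0.3180 = 12.26 rad/s² (deceleration).
0 = ω₀ − |α|t ⇒ t = ω₀/|α| = 115/12.26 = 9.376 s.

t ≈ 9.38 s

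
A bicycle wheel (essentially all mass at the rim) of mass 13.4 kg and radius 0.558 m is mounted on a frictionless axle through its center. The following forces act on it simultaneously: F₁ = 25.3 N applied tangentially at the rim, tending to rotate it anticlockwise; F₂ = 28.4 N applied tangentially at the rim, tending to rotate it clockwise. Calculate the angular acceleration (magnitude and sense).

α ≈ 0.415 rad/s², clockwise

I = MR² = (13.4)(0.558)² = 4.172 kg·m².
Taking anticlockwise as positive: τ₁ = +(25.3)(0.558) = +14.12 N·m; τ₂ = −(28.4)(0.558) = −15.85 N·m.
Net torque τ = -1.730 N·m.
α = τ/I = -1.730/4.172 = -0.4146 rad/s².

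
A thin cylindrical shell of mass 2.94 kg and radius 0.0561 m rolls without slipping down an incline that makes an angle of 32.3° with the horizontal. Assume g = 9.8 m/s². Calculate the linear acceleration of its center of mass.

a ≈ 2.62 m/s²

Translation along the incline: Mg sinθ − f = Ma.
Rotation about the center: fR = Iα with I = MR². No-slip gives a = αR, so f = (I/R²)a = M a.
Substituting: Mg sinθ = (1 + 1.000)Ma, so a = g sinθ/(1 + 1.000) = (9.8) sin 32.3° / 2.000 = 2.618 m/s².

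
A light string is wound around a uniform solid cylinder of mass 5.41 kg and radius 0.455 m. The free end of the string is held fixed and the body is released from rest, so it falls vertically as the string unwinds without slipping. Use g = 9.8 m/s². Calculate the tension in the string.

T ≈ 17.7 N

Translation: Mg − T = Ma. Rotation about the center: TR = Iα with I = ½MR².
With a = αR: T = (I/R²)a = (1/2)M a, so Mg = (1 + 0.5000)Ma.
a = g/(1 + 0.5000) = 9.8/1.500 = 6.533 m/s².
T = 0.5000·M·a = (0.5000)(5.41)(6.533) = 17.67 N.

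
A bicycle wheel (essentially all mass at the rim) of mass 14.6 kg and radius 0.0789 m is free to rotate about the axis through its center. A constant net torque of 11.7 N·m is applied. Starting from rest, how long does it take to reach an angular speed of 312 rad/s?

I = MR² = (14.6)(0.0789)² = 0.09089 kg·m².
α = τ/I = 11.7/0.09089 = 128.7 rad/s².
ω = αt ⇒ t = ω/α = 312/128.7 = 2.424 s.

t ≈ 2.42 s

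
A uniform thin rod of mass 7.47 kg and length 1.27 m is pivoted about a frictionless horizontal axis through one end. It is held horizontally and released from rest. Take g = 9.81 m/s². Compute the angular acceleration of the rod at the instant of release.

α ≈ 11.6 rad/s²

About the pivot, I = (1/3)ML² = (1/3)(7.47)(1.27)² = 4.016 kg·m².
The weight acts at the center, a distance L/2 = 0.6350 m from the pivot; τ = Mg(L/2) = 46.53 N·m.
α = τ/I = 46.53/4.016 = 11.59 rad/s².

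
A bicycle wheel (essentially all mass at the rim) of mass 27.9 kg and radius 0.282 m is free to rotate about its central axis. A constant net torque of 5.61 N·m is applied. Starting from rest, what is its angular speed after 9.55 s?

ω ≈ 24.1 rad/s

I = MR² = (27.9)(0.282)² = 2.219 kg·m².
α = τ/I = 5.61/2.219 = 2.528 rad/s².
ω = ω₀ + αt = 0 + (2.528)(9.55) = 24.15 rad/s.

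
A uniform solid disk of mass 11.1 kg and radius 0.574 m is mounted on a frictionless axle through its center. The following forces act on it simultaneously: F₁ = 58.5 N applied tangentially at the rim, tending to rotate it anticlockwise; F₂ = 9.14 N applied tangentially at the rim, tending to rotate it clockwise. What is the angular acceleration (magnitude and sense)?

I = ½MR² = (1/2)(11.1)(0.574)² = 1.829 kg·m².
Taking anticlockwise as positive: τ₁ = +(58.5)(0.574) = +33.58 N·m; τ₂ = −(9.14)(0.574) = −5.246 N·m.
Net torque τ = 28.33 N·m.
α = τ/I = 28.33/1.829 = 15.49 rad/s².

α ≈ 15.5 rad/s², anticlockwise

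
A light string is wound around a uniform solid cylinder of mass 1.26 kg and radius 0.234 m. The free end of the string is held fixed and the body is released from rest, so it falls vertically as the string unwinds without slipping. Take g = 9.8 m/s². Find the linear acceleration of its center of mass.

Translation: Mg − T = Ma. Rotation about the center: TR = Iα with I = ½MR².
With a = αR: T = (I/R²)a = (1/2)M a, so Mg = (1 + 0.5000)Ma.
a = g/(1 + 0.5000) = 9.8/1.500 = 6.533 m/s².

a ≈ 6.53 m/s²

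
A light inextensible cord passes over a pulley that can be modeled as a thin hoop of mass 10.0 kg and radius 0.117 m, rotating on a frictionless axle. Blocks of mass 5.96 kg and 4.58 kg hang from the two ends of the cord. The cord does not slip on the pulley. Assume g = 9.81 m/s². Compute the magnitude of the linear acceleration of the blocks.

a ≈ 0.659 m/s²

I = MR² = (10.0)(0.117)² = 0.1369 kg·m².
Heavier block: m₁g − T₁ = m₁a. Lighter block: T₂ − m₂g = m₂a.
Pulley: (T₁ − T₂)R = Iα = I(a/R), so T₁ − T₂ = (I/R²)a = 1·M_p a = 10.00·a.
Adding the three: (m₁ − m₂)g = (m₁ + m₂ + 10.00)a, so a = (5.96 − 4.58)(9.81)/(5.96 + 4.58 + 10.00) = 0.6591 m/s².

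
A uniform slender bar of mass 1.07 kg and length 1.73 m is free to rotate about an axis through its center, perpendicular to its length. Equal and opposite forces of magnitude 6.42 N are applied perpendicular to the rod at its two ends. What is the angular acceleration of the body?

α ≈ 41.6 rad/s²

I = (1/12)ML² = (1/12)(1.07)(1.73)² = 0.2669 kg·m².
The couple gives τ = F·(L/2) + F·(L/2) = F L = (6.42)(1.73) = 11.11 N·m.
Newton's second law for rotation, τ = Iα, gives α = τ/I = 11.11/0.2669 = 41.62 rad/s².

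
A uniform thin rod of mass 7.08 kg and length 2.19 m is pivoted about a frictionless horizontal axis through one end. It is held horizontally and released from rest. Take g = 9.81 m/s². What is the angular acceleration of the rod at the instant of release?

About the pivot, I = (1/3)ML² = (1/3)(7.08)(2.19)² = 11.32 kg·m².
The weight acts at the center, a distance L/2 = 1.095 m from the pivot; τ = Mg(L/2) = 76.05 N·m.
α = τ/I = 76.05/11.32 = 6.719 rad/s².

α ≈ 6.72 rad/s²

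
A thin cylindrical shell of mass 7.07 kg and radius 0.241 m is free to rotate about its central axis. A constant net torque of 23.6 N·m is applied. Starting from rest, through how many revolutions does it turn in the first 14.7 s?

≈ 988 revolutions

I = MR² = (7.07)(0.241)² = 0.4106 kg·m².
α = τ/I = 23.6/0.4106 = 57.47 rad/s².
θ = ½αt² = ½(57.47)(14.7)² = 6210 rad.
Revolutions = θ/(2π) = 988.3.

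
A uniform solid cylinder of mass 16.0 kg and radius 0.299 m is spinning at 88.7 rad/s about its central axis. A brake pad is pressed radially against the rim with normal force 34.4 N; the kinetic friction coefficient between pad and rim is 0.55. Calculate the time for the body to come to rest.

I = ½MR² = (1/2)(16.0)(0.299)² = 0.7152 kg·m².
Friction force f = μN = (0.55)(34.4) = 18.92 N at the rim; torque magnitude τ = fR = 5.657 N·m, opposing ω.
|α| = τ/I = 5.657/0.7152 = 7.910 rad/s² (deceleration).
0 = ω₀ − |α|t ⇒ t = ω₀/|α| = 88.7/7.910 = 11.21 s.

t ≈ 11.2 s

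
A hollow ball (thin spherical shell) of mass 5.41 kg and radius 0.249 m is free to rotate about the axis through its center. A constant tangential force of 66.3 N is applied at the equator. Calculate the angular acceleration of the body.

α ≈ 73.8 rad/s²

I = (2/3)MR² = (2/3)(5.41)(0.249)² = 0.2236 kg·m².
τ = F R = (66.3)(0.249) = 16.51 N·m.
From τ = Iα: α = 16.51/0.2236 = 73.83 rad/s².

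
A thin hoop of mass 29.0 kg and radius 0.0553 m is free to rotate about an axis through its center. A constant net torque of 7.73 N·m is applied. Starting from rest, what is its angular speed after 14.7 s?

ω ≈ 1280 rad/s

I = MR² = (29.0)(0.0553)² = 0.08868 kg·m².
α = τ/I = 7.73/0.08868 = 87.16 rad/s².
ω = ω₀ + αt = 0 + (87.16)(14.7) = 1281 rad/s.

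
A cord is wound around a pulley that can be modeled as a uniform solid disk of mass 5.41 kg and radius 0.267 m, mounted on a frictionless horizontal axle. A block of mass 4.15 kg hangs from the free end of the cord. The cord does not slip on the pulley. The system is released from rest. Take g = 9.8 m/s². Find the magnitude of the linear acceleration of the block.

a ≈ 5.93 m/s²

I = ½MR² = (1/2)(5.41)(0.267)² = 0.1928 kg·m².
Block: mg − T = ma. Pulley: TR = Iα. No-slip: a = αR, so T = (I/R²)a = 2.705·a.
Then mg = (m + 2.705)a, so a = (4.15)(9.8)/(4.15 + 2.705) = 5.933 m/s².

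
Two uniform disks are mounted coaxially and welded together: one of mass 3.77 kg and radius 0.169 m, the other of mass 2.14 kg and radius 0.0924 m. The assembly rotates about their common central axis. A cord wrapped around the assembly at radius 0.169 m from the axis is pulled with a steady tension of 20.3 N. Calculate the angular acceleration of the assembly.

α ≈ 54.5 rad/s²

I = ½M₁R₁² + ½M₂R₂² = ½(3.77)(0.169)² + ½(2.14)(0.0924)² = 0.06297 kg·m².
τ = F r = (20.3)(0.169) = 3.431 N·m.
α = τ/I = 3.431/0.06297 = 54.48 rad/s².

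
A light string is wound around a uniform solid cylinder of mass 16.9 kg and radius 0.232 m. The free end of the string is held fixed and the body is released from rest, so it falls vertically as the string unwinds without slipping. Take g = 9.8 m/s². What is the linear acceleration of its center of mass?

Translation: Mg − T = Ma. Rotation about the center: TR = Iα with I = ½MR².
With a = αR: T = (I/R²)a = (1/2)M a, so Mg = (1 + 0.5000)Ma.
a = g/(1 + 0.5000) = 9.8/1.500 = 6.533 m/s².

a ≈ 6.53 m/s²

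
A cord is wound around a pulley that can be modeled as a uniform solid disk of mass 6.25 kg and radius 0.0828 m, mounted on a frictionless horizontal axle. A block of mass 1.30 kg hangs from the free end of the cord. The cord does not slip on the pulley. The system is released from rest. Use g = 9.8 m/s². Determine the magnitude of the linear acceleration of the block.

a ≈ 2.88 m/s²

I = ½MR² = (1/2)(6.25)(0.0828)² = 0.02142 kg·m².
Block: mg − T = ma. Pulley: TR = Iα. No-slip: a = αR, so T = (I/R²)a = 3.125·a.
Then mg = (m + 3.125)a, so a = (1.30)(9.8)/(1.30 + 3.125) = 2.879 m/s².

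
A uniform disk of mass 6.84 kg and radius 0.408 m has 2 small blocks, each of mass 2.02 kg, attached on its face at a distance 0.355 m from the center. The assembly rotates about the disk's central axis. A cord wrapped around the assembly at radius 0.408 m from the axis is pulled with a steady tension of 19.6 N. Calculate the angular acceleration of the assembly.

I_disk = ½MR² = ½(6.84)(0.408)² = 0.5693 kg·m².
I_blocks = 2·m·r² = 2(2.02)(0.355)² = 0.5091 kg·m².
Total I = 1.078 kg·m².
τ = F r = (19.6)(0.408) = 7.997 N·m.
α = τ/I = 7.997/1.078 = 7.415 rad/s².

α ≈ 7.42 rad/s²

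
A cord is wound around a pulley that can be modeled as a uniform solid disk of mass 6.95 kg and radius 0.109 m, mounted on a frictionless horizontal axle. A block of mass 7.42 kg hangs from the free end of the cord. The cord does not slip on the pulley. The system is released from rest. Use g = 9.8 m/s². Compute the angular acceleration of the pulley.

α ≈ 61.2 rad/s²

I = ½MR² = (1/2)(6.95)(0.109)² = 0.04129 kg·m².
Block: mg − T = ma. Pulley: TR = Iα. No-slip: a = αR, so T = (I/R²)a = 3.475·a.
Then mg = (m + 3.475)a, so a = (7.42)(9.8)/(7.42 + 3.475) = 6.674 m/s².
α = a/R = 6.674/0.109 = 61.23 rad/s².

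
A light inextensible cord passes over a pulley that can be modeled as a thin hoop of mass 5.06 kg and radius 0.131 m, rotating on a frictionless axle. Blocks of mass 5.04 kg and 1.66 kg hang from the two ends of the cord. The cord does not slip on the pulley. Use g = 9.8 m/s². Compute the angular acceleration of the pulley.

I = MR² = (5.06)(0.131)² = 0.08683 kg·m².
Heavier block: m₁g − T₁ = m₁a. Lighter block: T₂ − m₂g = m₂a.
Pulley: (T₁ − T₂)R = Iα = I(a/R), so T₁ − T₂ = (I/R²)a = 1·M_p a = 5.060·a.
Adding the three: (m₁ − m₂)g = (m₁ + m₂ + 5.060)a, so a = (5.04 − 1.66)(9.8)/(5.04 + 1.66 + 5.060) = 2.817 m/s².
α = a/R = 2.817/0.131 = 21.50 rad/s².

α ≈ 21.5 rad/s²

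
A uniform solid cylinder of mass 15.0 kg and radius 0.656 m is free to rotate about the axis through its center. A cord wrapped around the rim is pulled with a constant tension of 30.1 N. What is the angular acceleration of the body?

I = ½MR² = (1/2)(15.0)(0.656)² = 3.228 kg·m².
τ = F R = (30.1)(0.656) = 19.75 N·m.
From τ = Iα: α = 19.75/3.228 = 6.118 rad/s².

α ≈ 6.12 rad/s²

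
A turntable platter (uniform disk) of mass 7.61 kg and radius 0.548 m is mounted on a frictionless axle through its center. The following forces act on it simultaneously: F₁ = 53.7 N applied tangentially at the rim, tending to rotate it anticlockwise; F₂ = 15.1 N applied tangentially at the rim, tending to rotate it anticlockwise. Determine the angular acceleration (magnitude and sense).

α ≈ 33.0 rad/s², anticlockwise

I = ½MR² = (1/2)(7.61)(0.548)² = 1.143 kg·m².
Taking anticlockwise as positive: τ₁ = +(53.7)(0.548) = +29.43 N·m; τ₂ = +(15.1)(0.548) = +8.275 N·m.
Net torque τ = 37.70 N·m.
α = τ/I = 37.70/1.143 = 33.00 rad/s².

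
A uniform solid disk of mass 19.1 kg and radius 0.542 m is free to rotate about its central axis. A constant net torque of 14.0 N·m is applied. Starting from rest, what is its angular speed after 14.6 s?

ω ≈ 72.9 rad/s

I = ½MR² = (1/2)(19.1)(0.542)² = 2.805 kg·m².
α = τ/I = 14.0/2.805 = 4.990 rad/s².
ω = ω₀ + αt = 0 + (4.990)(14.6) = 72.86 rad/s.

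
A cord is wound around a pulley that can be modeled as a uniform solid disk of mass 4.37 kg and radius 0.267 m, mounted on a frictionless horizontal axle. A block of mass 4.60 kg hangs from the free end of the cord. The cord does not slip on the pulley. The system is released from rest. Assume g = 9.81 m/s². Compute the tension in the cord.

T ≈ 14.5 N

I = ½MR² = (1/2)(4.37)(0.267)² = 0.1558 kg·m².
Block: mg − T = ma. Pulley: TR = Iα. No-slip: a = αR, so T = (I/R²)a = 2.185·a.
Then mg = (m + 2.185)a, so a = (4.60)(9.81)/(4.60 + 2.185) = 6.651 m/s².
T = 2.185·a = 14.53 N.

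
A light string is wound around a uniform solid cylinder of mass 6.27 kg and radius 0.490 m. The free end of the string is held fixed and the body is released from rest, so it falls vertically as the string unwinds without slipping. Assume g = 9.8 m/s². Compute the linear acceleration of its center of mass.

a ≈ 6.53 m/s²

Translation: Mg − T = Ma. Rotation about the center: TR = Iα with I = ½MR².
With a = αR: T = (I/R²)a = (1/2)M a, so Mg = (1 + 0.5000)Ma.
a = g/(1 + 0.5000) = 9.8/1.500 = 6.533 m/s².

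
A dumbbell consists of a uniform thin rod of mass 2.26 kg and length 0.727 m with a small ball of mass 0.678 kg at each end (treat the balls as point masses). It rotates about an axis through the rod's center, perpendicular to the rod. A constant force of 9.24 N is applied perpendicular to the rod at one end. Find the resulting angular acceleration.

I_rod = (1/12)ML² = (1/12)(2.26)(0.727)² = 0.09954 kg·m².
I_balls = 2·m·(L/2)² = 2(0.678)(0.3635)² = 0.1792 kg·m².
Total I = 0.2787 kg·m².
τ = F·(L/2) = (9.24)(0.363) = 3.359 N·m.
α = τ/I = 3.359/0.2787 = 12.05 rad/s².

α ≈ 12.1 rad/s²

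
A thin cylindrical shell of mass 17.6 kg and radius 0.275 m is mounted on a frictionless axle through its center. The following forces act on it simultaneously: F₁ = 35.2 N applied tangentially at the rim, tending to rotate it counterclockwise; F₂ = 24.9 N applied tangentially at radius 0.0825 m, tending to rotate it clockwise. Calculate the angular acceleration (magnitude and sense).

I = MR² = (17.6)(0.275)² = 1.331 kg·m².
Taking counterclockwise as positive: τ₁ = +(35.2)(0.275) = +9.680 N·m; τ₂ = −(24.9)(0.0825) = −2.054 N·m.
Net torque τ = 7.626 N·m.
α = τ/I = 7.626/1.331 = 5.729 rad/s².

α ≈ 5.73 rad/s², counterclockwise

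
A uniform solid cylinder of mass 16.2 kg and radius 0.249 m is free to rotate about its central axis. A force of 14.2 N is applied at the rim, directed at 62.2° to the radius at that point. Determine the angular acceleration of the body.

α ≈ 6.23 rad/s²

I = ½MR² = (1/2)(16.2)(0.249)² = 0.5022 kg·m².
Only the tangential component produces torque: τ = F R sinθ = (14.2)(0.249) sin 62.2° = 3.128 N·m.
From τ = Iα: α = 3.128/0.5022 = 6.228 rad/s².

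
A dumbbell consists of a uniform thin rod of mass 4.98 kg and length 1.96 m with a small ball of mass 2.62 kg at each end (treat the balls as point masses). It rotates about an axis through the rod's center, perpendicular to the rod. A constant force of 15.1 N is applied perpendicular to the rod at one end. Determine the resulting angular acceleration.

I_rod = (1/12)ML² = (1/12)(4.98)(1.96)² = 1.594 kg·m².
I_balls = 2·m·(L/2)² = 2(2.62)(0.9800)² = 5.032 kg·m².
Total I = 6.627 kg·m².
τ = F·(L/2) = (15.1)(0.980) = 14.80 N·m.
α = τ/I = 14.80/6.627 = 2.233 rad/s².

α ≈ 2.23 rad/s²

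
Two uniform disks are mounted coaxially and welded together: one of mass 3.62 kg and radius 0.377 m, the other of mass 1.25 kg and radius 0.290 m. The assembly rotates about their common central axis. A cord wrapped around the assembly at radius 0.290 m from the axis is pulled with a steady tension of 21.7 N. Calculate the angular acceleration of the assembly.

I = ½M₁R₁² + ½M₂R₂² = ½(3.62)(0.377)² + ½(1.25)(0.290)² = 0.3098 kg·m².
τ = F r = (21.7)(0.290) = 6.293 N·m.
α = τ/I = 6.293/0.3098 = 20.31 rad/s².

α ≈ 20.3 rad/s²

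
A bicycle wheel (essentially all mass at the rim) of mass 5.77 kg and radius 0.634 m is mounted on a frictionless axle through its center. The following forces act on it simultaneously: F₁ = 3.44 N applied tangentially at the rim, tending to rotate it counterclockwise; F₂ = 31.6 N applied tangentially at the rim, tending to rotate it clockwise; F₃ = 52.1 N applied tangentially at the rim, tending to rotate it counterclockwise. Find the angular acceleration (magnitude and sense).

α ≈ 6.54 rad/s², counterclockwise

I = MR² = (5.77)(0.634)² = 2.319 kg·m².
Taking counterclockwise as positive: τ₁ = +(3.44)(0.634) = +2.181 N·m; τ₂ = −(31.6)(0.634) = −20.03 N·m; τ₃ = +(52.1)(0.634) = +33.03 N·m.
Net torque τ = 15.18 N·m.
α = τ/I = 15.18/2.319 = 6.544 rad/s².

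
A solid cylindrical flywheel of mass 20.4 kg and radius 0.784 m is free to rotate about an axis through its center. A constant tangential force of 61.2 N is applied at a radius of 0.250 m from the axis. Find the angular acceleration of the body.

I = ½MR² = (1/2)(20.4)(0.784)² = 6.269 kg·m².
τ = F·r = (61.2)(0.250) = 15.30 N·m.
From τ = Iα: α = 15.30/6.269 = 2.440 rad/s².

α ≈ 2.44 rad/s²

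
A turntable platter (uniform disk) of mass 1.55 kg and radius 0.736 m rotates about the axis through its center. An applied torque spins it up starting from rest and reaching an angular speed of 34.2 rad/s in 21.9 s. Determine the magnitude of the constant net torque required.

I = ½MR² = (1/2)(1.55)(0.736)² = 0.4198 kg·m².
α = Δω/Δt = (34.2 − 0)/21.9 = 1.562 rad/s².
τ = Iα = (0.4198)(1.562) = 0.6556 N·m.

τ ≈ 0.656 N·m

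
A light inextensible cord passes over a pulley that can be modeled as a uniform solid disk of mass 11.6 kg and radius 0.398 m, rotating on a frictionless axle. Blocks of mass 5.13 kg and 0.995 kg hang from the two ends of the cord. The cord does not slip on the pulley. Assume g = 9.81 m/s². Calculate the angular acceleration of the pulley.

I = ½MR² = (1/2)(11.6)(0.398)² = 0.9187 kg·m².
Heavier block: m₁g − T₁ = m₁a. Lighter block: T₂ − m₂g = m₂a.
Pulley: (T₁ − T₂)R = Iα = I(a/R), so T₁ − T₂ = (I/R²)a = (1/2)M_p a = 5.800·a.
Adding the three: (m₁ − m₂)g = (m₁ + m₂ + 5.800)a, so a = (5.13 − 0.995)(9.81)/(5.13 + 0.995 + 5.800) = 3.402 m/s².
α = a/R = 3.402/0.398 = 8.547 rad/s².

α ≈ 8.55 rad/s²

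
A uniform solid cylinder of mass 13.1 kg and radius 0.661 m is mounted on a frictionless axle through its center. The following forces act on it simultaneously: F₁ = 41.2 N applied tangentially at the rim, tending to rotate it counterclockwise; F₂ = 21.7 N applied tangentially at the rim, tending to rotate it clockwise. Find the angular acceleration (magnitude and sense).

α ≈ 4.50 rad/s², counterclockwise

I = ½MR² = (1/2)(13.1)(0.661)² = 2.862 kg·m².
Taking counterclockwise as positive: τ₁ = +(41.2)(0.661) = +27.23 N·m; τ₂ = −(21.7)(0.661) = −14.34 N·m.
Net torque τ = 12.89 N·m.
α = τ/I = 12.89/2.862 = 4.504 rad/s².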